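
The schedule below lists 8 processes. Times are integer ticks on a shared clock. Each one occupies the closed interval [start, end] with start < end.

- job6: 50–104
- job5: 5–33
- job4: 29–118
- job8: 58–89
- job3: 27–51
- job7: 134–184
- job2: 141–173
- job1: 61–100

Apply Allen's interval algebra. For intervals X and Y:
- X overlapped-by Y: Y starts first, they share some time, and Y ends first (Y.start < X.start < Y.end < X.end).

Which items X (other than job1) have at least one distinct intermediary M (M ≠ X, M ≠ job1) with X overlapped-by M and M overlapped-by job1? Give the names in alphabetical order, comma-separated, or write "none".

Target job1 = [61, 100].
Intermediaries M with M overlapped-by job1: none.
Union: none.

none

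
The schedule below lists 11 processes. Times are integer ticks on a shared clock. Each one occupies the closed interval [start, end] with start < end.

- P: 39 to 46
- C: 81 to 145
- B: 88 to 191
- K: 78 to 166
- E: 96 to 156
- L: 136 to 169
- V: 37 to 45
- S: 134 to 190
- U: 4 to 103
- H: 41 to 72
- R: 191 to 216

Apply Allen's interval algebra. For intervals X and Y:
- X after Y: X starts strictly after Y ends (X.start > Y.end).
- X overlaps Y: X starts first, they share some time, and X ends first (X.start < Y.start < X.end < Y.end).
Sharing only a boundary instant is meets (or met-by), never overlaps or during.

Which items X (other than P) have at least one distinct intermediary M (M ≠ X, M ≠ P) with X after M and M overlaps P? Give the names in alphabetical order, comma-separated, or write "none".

Target P = [39, 46].
Intermediaries M with M overlaps P: V.
Via V — items with X after V: B, C, E, K, L, R, S.
Union: B, C, E, K, L, R, S.

B, C, E, K, L, R, S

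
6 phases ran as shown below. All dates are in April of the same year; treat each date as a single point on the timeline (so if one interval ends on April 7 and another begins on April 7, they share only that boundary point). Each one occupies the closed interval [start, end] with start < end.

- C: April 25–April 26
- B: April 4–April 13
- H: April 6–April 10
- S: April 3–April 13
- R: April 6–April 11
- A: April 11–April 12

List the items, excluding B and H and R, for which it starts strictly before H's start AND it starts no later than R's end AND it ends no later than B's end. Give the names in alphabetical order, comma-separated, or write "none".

Conditions: its start is strictly before H's start (X.start < April 6) AND its start is no later than R's end (X.start <= April 11) AND its end is no later than B's end (X.end <= April 13).
A: start April 11 < April 6? ✗; start April 11 <= April 11? ✓; end April 12 <= April 13? ✓ → no.
C: start April 25 < April 6? ✗; start April 25 <= April 11? ✗; end April 26 <= April 13? ✗ → no.
S: start April 3 < April 6? ✓; start April 3 <= April 11? ✓; end April 13 <= April 13? ✓ → yes.
Result: S.

S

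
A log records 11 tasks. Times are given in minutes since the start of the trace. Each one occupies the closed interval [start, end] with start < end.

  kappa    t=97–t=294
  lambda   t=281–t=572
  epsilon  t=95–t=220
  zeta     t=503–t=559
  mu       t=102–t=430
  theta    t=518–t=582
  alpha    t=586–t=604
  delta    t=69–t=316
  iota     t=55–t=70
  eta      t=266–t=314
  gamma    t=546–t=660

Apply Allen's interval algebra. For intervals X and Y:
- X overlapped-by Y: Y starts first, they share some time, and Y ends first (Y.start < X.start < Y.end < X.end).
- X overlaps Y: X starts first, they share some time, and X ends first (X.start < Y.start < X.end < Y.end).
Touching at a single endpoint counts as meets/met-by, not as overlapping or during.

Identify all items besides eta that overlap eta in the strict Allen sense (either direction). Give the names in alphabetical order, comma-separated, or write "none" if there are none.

kappa, lambda

Target eta = [t=266, t=314].
alpha [t=586, t=604] → after → no.
delta [t=69, t=316] → contains → no.
epsilon [t=95, t=220] → before → no.
gamma [t=546, t=660] → after → no.
iota [t=55, t=70] → before → no.
kappa [t=97, t=294] → overlaps → yes.
lambda [t=281, t=572] → overlapped-by → yes.
mu [t=102, t=430] → contains → no.
theta [t=518, t=582] → after → no.
zeta [t=503, t=559] → after → no.
Result: kappa, lambda.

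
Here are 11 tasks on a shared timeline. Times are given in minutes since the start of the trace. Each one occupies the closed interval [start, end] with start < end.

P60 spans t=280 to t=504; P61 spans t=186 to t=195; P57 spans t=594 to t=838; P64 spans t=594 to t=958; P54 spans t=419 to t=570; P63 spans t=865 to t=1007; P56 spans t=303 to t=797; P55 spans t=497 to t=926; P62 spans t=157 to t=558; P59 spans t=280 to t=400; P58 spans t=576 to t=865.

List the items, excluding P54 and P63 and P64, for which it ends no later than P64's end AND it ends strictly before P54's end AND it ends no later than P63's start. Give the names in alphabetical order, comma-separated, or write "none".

Conditions: its end is no later than P64's end (X.end <= t=958) AND its end is strictly before P54's end (X.end < t=570) AND its end is no later than P63's start (X.end <= t=865).
P55: end t=926 <= t=958? ✓; end t=926 < t=570? ✗; end t=926 <= t=865? ✗ → no.
P56: end t=797 <= t=958? ✓; end t=797 < t=570? ✗; end t=797 <= t=865? ✓ → no.
P57: end t=838 <= t=958? ✓; end t=838 < t=570? ✗; end t=838 <= t=865? ✓ → no.
P58: end t=865 <= t=958? ✓; end t=865 < t=570? ✗; end t=865 <= t=865? ✓ → no.
P59: end t=400 <= t=958? ✓; end t=400 < t=570? ✓; end t=400 <= t=865? ✓ → yes.
P60: end t=504 <= t=958? ✓; end t=504 < t=570? ✓; end t=504 <= t=865? ✓ → yes.
P61: end t=195 <= t=958? ✓; end t=195 < t=570? ✓; end t=195 <= t=865? ✓ → yes.
P62: end t=558 <= t=958? ✓; end t=558 < t=570? ✓; end t=558 <= t=865? ✓ → yes.
Result: P59, P60, P61, P62.

P59, P60, P61, P62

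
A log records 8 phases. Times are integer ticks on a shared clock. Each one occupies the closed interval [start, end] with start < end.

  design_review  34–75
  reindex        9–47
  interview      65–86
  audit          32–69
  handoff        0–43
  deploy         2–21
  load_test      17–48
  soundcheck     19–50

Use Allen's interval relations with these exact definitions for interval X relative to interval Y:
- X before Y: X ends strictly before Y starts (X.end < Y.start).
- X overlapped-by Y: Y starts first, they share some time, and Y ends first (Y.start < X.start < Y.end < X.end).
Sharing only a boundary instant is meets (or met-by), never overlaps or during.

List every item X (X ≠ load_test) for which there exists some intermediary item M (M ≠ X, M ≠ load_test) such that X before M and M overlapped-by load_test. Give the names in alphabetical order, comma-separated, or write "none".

Target load_test = [17, 48].
Intermediaries M with M overlapped-by load_test: audit, design_review, soundcheck.
Via audit — items with X before audit: deploy.
Via design_review — items with X before design_review: deploy.
Via soundcheck — items with X before soundcheck: none.
Union: deploy.

deploy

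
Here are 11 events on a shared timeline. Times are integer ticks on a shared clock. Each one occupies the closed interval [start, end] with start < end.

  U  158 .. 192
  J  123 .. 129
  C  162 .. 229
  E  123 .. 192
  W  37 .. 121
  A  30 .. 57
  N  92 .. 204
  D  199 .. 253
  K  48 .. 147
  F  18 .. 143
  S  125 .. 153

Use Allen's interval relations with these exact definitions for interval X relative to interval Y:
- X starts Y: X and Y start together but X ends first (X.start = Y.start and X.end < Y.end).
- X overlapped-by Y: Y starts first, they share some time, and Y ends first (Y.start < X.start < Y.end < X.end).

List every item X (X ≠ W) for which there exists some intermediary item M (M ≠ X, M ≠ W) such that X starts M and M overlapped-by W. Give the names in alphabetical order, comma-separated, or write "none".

Target W = [37, 121].
Intermediaries M with M overlapped-by W: K, N.
Via K — items with X starts K: none.
Via N — items with X starts N: none.
Union: none.

none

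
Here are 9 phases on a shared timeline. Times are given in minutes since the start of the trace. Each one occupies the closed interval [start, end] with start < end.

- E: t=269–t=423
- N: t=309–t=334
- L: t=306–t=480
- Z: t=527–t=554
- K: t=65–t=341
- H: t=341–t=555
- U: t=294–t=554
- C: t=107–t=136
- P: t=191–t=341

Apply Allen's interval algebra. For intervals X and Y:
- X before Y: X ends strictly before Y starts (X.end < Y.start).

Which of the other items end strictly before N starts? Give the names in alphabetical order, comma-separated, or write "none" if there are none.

C

Target N = [t=309, t=334].
C [t=107, t=136] → before → yes.
E [t=269, t=423] → contains → no.
H [t=341, t=555] → after → no.
K [t=65, t=341] → contains → no.
L [t=306, t=480] → contains → no.
P [t=191, t=341] → contains → no.
U [t=294, t=554] → contains → no.
Z [t=527, t=554] → after → no.
Result: C.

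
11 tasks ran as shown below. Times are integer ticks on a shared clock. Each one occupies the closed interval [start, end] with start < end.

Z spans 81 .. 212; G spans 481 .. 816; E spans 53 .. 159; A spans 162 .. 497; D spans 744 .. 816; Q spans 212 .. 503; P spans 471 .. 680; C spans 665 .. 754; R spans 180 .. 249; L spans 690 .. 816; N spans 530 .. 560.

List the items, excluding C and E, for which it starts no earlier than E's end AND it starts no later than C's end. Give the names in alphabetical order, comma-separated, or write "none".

Conditions: its start is no earlier than E's end (X.start >= 159) AND its start is no later than C's end (X.start <= 754).
A: start 162 >= 159? ✓; start 162 <= 754? ✓ → yes.
D: start 744 >= 159? ✓; start 744 <= 754? ✓ → yes.
G: start 481 >= 159? ✓; start 481 <= 754? ✓ → yes.
L: start 690 >= 159? ✓; start 690 <= 754? ✓ → yes.
N: start 530 >= 159? ✓; start 530 <= 754? ✓ → yes.
P: start 471 >= 159? ✓; start 471 <= 754? ✓ → yes.
Q: start 212 >= 159? ✓; start 212 <= 754? ✓ → yes.
R: start 180 >= 159? ✓; start 180 <= 754? ✓ → yes.
Z: start 81 >= 159? ✗; start 81 <= 754? ✓ → no.
Result: A, D, G, L, N, P, Q, R.

A, D, G, L, N, P, Q, R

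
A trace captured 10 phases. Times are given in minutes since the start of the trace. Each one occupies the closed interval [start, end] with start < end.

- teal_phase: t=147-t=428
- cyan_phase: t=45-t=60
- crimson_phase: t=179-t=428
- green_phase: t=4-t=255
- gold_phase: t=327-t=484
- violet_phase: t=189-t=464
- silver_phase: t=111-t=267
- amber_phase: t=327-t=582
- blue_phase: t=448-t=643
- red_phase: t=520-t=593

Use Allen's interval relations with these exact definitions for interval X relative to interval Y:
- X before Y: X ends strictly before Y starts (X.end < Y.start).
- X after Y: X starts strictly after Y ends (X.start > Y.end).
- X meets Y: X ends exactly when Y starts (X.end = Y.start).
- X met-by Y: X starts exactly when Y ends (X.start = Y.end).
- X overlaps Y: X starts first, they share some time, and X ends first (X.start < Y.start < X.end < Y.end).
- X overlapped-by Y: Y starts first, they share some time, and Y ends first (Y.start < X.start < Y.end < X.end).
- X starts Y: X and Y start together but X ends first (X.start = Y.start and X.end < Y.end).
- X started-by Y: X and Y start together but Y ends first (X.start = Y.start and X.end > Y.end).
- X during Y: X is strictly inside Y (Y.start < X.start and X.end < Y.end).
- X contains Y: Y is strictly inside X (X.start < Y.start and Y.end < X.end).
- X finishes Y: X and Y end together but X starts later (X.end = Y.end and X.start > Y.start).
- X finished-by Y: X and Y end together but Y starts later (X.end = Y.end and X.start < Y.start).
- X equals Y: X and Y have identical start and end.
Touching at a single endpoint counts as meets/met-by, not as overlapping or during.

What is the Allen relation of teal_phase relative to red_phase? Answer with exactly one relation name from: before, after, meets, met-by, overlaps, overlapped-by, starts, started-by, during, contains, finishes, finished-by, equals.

teal_phase = [t=147, t=428]; red_phase = [t=520, t=593].
Compare endpoints: teal_phase.start < red_phase.start, teal_phase.start < red_phase.end, teal_phase.end < red_phase.start, teal_phase.end < red_phase.end.
That pattern is 'before'.

before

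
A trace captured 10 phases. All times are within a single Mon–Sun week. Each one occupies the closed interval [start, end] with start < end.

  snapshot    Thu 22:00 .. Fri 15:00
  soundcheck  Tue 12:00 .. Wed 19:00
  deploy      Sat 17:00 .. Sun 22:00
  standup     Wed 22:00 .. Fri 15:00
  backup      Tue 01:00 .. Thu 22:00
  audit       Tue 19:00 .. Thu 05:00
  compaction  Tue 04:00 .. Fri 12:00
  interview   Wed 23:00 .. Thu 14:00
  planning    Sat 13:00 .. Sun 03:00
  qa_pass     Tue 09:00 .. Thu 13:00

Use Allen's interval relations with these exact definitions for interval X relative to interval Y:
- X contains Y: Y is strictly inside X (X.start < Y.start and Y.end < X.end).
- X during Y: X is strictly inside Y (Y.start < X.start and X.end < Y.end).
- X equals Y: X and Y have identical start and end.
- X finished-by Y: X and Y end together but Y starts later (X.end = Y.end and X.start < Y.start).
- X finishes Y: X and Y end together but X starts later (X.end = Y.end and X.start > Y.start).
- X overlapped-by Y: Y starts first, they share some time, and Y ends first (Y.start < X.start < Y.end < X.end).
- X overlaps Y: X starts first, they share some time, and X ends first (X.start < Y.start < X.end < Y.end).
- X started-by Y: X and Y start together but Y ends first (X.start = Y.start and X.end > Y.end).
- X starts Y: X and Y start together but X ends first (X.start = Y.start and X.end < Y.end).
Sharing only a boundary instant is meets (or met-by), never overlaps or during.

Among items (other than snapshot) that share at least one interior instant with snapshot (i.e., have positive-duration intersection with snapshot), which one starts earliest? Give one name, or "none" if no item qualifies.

Target snapshot = [Thu 22:00, Fri 15:00].
audit [Tue 19:00, Thu 05:00] → before → excluded.
backup [Tue 01:00, Thu 22:00] → meets → excluded.
compaction [Tue 04:00, Fri 12:00] → overlaps → candidate.
deploy [Sat 17:00, Sun 22:00] → after → excluded.
interview [Wed 23:00, Thu 14:00] → before → excluded.
planning [Sat 13:00, Sun 03:00] → after → excluded.
qa_pass [Tue 09:00, Thu 13:00] → before → excluded.
soundcheck [Tue 12:00, Wed 19:00] → before → excluded.
standup [Wed 22:00, Fri 15:00] → finished-by → candidate.
Among candidates, earliest start is Tue 04:00 → compaction.

compaction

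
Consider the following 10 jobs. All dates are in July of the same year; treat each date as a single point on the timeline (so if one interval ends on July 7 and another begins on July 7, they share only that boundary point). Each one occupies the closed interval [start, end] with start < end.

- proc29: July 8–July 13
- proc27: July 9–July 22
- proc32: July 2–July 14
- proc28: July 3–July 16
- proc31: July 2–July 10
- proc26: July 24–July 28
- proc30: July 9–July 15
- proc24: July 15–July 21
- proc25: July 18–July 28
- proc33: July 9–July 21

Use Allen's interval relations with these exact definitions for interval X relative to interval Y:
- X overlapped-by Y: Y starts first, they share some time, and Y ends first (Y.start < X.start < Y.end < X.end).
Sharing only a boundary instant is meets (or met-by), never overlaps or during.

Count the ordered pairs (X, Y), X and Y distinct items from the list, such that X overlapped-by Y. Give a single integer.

18

Checking all 90 ordered pairs for relation 'overlapped-by'; matching pairs in alphabetical order:
(proc24, proc28): proc24 overlapped-by proc28 ✓
(proc25, proc24): proc25 overlapped-by proc24 ✓
(proc25, proc27): proc25 overlapped-by proc27 ✓
(proc25, proc33): proc25 overlapped-by proc33 ✓
(proc27, proc28): proc27 overlapped-by proc28 ✓
(proc27, proc29): proc27 overlapped-by proc29 ✓
(proc27, proc31): proc27 overlapped-by proc31 ✓
(proc27, proc32): proc27 overlapped-by proc32 ✓
(proc28, proc31): proc28 overlapped-by proc31 ✓
(proc28, proc32): proc28 overlapped-by proc32 ✓
(proc29, proc31): proc29 overlapped-by proc31 ✓
(proc30, proc29): proc30 overlapped-by proc29 ✓
(proc30, proc31): proc30 overlapped-by proc31 ✓
(proc30, proc32): proc30 overlapped-by proc32 ✓
(proc33, proc28): proc33 overlapped-by proc28 ✓
(proc33, proc29): proc33 overlapped-by proc29 ✓
(proc33, proc31): proc33 overlapped-by proc31 ✓
(proc33, proc32): proc33 overlapped-by proc32 ✓
Count: 18.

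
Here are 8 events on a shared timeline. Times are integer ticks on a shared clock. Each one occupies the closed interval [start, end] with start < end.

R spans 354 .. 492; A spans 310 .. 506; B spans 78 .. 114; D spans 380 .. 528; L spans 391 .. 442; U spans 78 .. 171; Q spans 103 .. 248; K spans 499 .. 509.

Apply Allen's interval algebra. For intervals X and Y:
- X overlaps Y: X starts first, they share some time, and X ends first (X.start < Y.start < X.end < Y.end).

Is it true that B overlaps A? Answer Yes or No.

No

B = [78, 114], A = [310, 506].
Actual relation of B to A: before.
Asked whether 'overlaps' holds → No.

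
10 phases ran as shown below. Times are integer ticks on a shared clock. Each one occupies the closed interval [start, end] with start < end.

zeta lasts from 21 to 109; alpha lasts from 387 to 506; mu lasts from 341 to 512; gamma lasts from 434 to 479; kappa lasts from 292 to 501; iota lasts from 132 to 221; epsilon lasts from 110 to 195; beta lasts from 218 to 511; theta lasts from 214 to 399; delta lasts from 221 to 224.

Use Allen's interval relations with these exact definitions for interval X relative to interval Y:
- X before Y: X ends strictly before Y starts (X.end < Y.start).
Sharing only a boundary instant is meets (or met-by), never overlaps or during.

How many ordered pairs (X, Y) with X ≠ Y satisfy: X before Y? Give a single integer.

Checking all 90 ordered pairs for relation 'before'; matching pairs in alphabetical order:
(delta, alpha): delta before alpha ✓
(delta, gamma): delta before gamma ✓
(delta, kappa): delta before kappa ✓
(delta, mu): delta before mu ✓
(epsilon, alpha): epsilon before alpha ✓
(epsilon, beta): epsilon before beta ✓
(epsilon, delta): epsilon before delta ✓
(epsilon, gamma): epsilon before gamma ✓
(epsilon, kappa): epsilon before kappa ✓
(epsilon, mu): epsilon before mu ✓
(epsilon, theta): epsilon before theta ✓
(iota, alpha): iota before alpha ✓
(iota, gamma): iota before gamma ✓
(iota, kappa): iota before kappa ✓
(iota, mu): iota before mu ✓
(theta, gamma): theta before gamma ✓
(zeta, alpha): zeta before alpha ✓
(zeta, beta): zeta before beta ✓
(zeta, delta): zeta before delta ✓
(zeta, epsilon): zeta before epsilon ✓
(zeta, gamma): zeta before gamma ✓
(zeta, iota): zeta before iota ✓
(zeta, kappa): zeta before kappa ✓
(zeta, mu): zeta before mu ✓
... plus 1 further pairs not listed.
Count: 25.

25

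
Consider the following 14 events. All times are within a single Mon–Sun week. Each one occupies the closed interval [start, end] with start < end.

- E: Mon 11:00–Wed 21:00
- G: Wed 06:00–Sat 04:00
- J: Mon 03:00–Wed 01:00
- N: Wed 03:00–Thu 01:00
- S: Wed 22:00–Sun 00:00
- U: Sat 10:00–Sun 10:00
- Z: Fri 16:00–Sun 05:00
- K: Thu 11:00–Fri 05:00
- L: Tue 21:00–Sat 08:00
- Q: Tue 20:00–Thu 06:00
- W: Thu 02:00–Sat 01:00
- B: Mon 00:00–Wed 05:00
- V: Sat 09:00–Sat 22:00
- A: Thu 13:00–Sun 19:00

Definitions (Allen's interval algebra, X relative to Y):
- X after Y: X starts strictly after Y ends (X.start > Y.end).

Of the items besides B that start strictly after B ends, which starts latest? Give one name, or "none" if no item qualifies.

Target B = [Mon 00:00, Wed 05:00].
A [Thu 13:00, Sun 19:00] → after → candidate.
E [Mon 11:00, Wed 21:00] → overlapped-by → excluded.
G [Wed 06:00, Sat 04:00] → after → candidate.
J [Mon 03:00, Wed 01:00] → during → excluded.
K [Thu 11:00, Fri 05:00] → after → candidate.
L [Tue 21:00, Sat 08:00] → overlapped-by → excluded.
N [Wed 03:00, Thu 01:00] → overlapped-by → excluded.
Q [Tue 20:00, Thu 06:00] → overlapped-by → excluded.
S [Wed 22:00, Sun 00:00] → after → candidate.
U [Sat 10:00, Sun 10:00] → after → candidate.
V [Sat 09:00, Sat 22:00] → after → candidate.
W [Thu 02:00, Sat 01:00] → after → candidate.
Z [Fri 16:00, Sun 05:00] → after → candidate.
Among candidates, latest start is Sat 10:00 → U.

U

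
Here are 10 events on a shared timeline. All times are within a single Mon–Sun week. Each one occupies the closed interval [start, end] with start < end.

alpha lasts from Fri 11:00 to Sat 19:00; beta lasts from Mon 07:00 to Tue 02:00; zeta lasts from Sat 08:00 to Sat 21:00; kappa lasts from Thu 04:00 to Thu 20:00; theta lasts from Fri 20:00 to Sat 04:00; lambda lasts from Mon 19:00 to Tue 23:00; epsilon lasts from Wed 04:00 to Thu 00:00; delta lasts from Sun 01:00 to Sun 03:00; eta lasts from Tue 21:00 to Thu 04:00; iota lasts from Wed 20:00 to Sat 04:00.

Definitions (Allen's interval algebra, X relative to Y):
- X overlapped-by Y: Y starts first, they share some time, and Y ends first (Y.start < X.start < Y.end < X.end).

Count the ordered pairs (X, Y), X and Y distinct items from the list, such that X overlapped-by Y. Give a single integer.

6

Checking all 90 ordered pairs for relation 'overlapped-by'; matching pairs in alphabetical order:
(alpha, iota): alpha overlapped-by iota ✓
(eta, lambda): eta overlapped-by lambda ✓
(iota, epsilon): iota overlapped-by epsilon ✓
(iota, eta): iota overlapped-by eta ✓
(lambda, beta): lambda overlapped-by beta ✓
(zeta, alpha): zeta overlapped-by alpha ✓
Count: 6.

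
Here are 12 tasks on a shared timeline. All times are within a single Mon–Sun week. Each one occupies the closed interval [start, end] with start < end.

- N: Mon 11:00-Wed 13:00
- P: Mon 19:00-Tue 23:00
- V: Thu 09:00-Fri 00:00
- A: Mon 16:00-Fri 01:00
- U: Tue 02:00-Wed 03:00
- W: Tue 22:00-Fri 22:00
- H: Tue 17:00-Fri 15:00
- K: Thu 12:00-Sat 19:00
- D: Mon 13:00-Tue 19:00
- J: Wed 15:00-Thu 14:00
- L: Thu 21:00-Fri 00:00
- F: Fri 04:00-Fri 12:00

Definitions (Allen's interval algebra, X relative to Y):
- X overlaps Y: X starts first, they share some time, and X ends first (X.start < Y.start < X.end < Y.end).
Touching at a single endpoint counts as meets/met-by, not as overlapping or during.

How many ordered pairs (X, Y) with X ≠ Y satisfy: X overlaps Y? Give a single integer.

Checking all 132 ordered pairs for relation 'overlaps'; matching pairs in alphabetical order:
(A, H): A overlaps H ✓
(A, K): A overlaps K ✓
(A, W): A overlaps W ✓
(D, A): D overlaps A ✓
(D, H): D overlaps H ✓
(D, P): D overlaps P ✓
(D, U): D overlaps U ✓
(H, K): H overlaps K ✓
(H, W): H overlaps W ✓
(J, K): J overlaps K ✓
(J, V): J overlaps V ✓
(N, A): N overlaps A ✓
(N, H): N overlaps H ✓
(N, W): N overlaps W ✓
(P, H): P overlaps H ✓
(P, U): P overlaps U ✓
(P, W): P overlaps W ✓
(U, H): U overlaps H ✓
(U, W): U overlaps W ✓
(V, K): V overlaps K ✓
(W, K): W overlaps K ✓
Count: 21.

21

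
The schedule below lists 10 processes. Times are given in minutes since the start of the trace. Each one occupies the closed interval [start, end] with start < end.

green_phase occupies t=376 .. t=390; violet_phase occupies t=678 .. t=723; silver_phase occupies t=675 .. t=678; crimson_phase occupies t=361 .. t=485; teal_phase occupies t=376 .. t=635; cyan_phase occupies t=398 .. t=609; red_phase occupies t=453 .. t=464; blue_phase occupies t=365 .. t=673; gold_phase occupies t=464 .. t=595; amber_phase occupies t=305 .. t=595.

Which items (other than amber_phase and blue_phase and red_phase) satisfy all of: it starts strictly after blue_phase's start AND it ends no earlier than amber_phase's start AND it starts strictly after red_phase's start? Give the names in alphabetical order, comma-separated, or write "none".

Conditions: its start is strictly after blue_phase's start (X.start > t=365) AND its end is no earlier than amber_phase's start (X.end >= t=305) AND its start is strictly after red_phase's start (X.start > t=453).
crimson_phase: start t=361 > t=365? ✗; end t=485 >= t=305? ✓; start t=361 > t=453? ✗ → no.
cyan_phase: start t=398 > t=365? ✓; end t=609 >= t=305? ✓; start t=398 > t=453? ✗ → no.
gold_phase: start t=464 > t=365? ✓; end t=595 >= t=305? ✓; start t=464 > t=453? ✓ → yes.
green_phase: start t=376 > t=365? ✓; end t=390 >= t=305? ✓; start t=376 > t=453? ✗ → no.
silver_phase: start t=675 > t=365? ✓; end t=678 >= t=305? ✓; start t=675 > t=453? ✓ → yes.
teal_phase: start t=376 > t=365? ✓; end t=635 >= t=305? ✓; start t=376 > t=453? ✗ → no.
violet_phase: start t=678 > t=365? ✓; end t=723 >= t=305? ✓; start t=678 > t=453? ✓ → yes.
Result: gold_phase, silver_phase, violet_phase.

gold_phase, silver_phase, violet_phase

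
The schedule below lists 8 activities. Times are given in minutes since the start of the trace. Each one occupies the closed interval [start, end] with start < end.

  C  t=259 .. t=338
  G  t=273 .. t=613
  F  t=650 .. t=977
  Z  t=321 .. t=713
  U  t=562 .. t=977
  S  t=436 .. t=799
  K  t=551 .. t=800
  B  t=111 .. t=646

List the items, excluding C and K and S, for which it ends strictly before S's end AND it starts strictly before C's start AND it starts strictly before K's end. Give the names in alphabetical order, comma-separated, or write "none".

B

Conditions: its end is strictly before S's end (X.end < t=799) AND its start is strictly before C's start (X.start < t=259) AND its start is strictly before K's end (X.start < t=800).
B: end t=646 < t=799? ✓; start t=111 < t=259? ✓; start t=111 < t=800? ✓ → yes.
F: end t=977 < t=799? ✗; start t=650 < t=259? ✗; start t=650 < t=800? ✓ → no.
G: end t=613 < t=799? ✓; start t=273 < t=259? ✗; start t=273 < t=800? ✓ → no.
U: end t=977 < t=799? ✗; start t=562 < t=259? ✗; start t=562 < t=800? ✓ → no.
Z: end t=713 < t=799? ✓; start t=321 < t=259? ✗; start t=321 < t=800? ✓ → no.
Result: B.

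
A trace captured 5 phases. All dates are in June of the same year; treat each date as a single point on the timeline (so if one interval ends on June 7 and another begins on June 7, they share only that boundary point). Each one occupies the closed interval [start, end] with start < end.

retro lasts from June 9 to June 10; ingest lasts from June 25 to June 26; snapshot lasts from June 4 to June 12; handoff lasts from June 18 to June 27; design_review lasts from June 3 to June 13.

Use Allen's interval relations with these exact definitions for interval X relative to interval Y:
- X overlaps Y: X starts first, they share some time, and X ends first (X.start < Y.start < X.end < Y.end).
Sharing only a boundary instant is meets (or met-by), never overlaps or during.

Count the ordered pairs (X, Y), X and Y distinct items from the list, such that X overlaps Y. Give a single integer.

0

Checking all 20 ordered pairs for relation 'overlaps'; matching pairs in alphabetical order:
No pair satisfies it.
Count: 0.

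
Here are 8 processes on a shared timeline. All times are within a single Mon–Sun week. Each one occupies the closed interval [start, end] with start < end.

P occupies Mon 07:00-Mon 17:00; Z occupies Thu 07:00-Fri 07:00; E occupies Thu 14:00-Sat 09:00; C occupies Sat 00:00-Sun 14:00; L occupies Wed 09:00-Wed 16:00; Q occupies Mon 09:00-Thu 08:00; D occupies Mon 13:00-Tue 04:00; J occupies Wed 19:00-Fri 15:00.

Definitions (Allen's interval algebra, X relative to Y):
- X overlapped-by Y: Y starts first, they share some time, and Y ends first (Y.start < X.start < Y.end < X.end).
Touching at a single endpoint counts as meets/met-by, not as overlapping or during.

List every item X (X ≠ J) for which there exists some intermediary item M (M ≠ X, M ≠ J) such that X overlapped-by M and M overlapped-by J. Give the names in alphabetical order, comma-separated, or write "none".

Target J = [Wed 19:00, Fri 15:00].
Intermediaries M with M overlapped-by J: E.
Via E — items with X overlapped-by E: C.
Union: C.

C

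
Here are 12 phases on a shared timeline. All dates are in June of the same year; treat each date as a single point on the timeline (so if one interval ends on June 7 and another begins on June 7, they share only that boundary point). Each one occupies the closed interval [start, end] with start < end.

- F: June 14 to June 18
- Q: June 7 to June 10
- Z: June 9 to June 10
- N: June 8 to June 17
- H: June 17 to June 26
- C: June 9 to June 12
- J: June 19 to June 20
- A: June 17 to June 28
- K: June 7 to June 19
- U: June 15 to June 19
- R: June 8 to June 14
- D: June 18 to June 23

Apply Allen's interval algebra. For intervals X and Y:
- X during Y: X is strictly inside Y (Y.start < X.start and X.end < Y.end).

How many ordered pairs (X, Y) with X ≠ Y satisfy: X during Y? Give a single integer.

Checking all 132 ordered pairs for relation 'during'; matching pairs in alphabetical order:
(C, K): C during K ✓
(C, N): C during N ✓
(C, R): C during R ✓
(D, A): D during A ✓
(D, H): D during H ✓
(F, K): F during K ✓
(J, A): J during A ✓
(J, D): J during D ✓
(J, H): J during H ✓
(N, K): N during K ✓
(R, K): R during K ✓
(Z, K): Z during K ✓
(Z, N): Z during N ✓
(Z, R): Z during R ✓
Count: 14.

14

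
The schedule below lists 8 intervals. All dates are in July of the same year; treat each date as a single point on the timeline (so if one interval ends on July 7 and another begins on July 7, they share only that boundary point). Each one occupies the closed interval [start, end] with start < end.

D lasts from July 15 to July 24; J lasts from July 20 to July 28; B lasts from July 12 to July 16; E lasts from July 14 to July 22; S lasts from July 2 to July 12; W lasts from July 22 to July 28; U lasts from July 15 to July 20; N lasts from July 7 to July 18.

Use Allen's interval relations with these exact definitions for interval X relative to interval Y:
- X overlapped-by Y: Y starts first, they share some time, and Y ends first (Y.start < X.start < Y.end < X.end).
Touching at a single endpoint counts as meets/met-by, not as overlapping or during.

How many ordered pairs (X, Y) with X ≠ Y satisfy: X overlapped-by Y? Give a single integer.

11

Checking all 56 ordered pairs for relation 'overlapped-by'; matching pairs in alphabetical order:
(D, B): D overlapped-by B ✓
(D, E): D overlapped-by E ✓
(D, N): D overlapped-by N ✓
(E, B): E overlapped-by B ✓
(E, N): E overlapped-by N ✓
(J, D): J overlapped-by D ✓
(J, E): J overlapped-by E ✓
(N, S): N overlapped-by S ✓
(U, B): U overlapped-by B ✓
(U, N): U overlapped-by N ✓
(W, D): W overlapped-by D ✓
Count: 11.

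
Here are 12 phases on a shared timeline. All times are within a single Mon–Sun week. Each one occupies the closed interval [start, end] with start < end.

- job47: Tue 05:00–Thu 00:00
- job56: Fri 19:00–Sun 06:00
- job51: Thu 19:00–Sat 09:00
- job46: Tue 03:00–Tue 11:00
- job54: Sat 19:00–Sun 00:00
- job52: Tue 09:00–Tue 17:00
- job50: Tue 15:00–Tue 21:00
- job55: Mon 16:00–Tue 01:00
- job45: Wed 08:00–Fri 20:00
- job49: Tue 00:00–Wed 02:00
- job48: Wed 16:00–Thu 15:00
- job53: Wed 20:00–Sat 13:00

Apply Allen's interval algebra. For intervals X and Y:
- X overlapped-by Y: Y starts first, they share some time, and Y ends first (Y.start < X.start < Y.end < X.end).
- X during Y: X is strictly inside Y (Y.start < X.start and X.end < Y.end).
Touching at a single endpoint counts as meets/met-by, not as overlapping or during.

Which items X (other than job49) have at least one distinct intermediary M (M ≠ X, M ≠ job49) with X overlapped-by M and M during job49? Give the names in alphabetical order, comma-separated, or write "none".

Target job49 = [Tue 00:00, Wed 02:00].
Intermediaries M with M during job49: job46, job50, job52.
Via job46 — items with X overlapped-by job46: job47, job52.
Via job50 — items with X overlapped-by job50: none.
Via job52 — items with X overlapped-by job52: job50.
Union: job47, job50, job52.

job47, job50, job52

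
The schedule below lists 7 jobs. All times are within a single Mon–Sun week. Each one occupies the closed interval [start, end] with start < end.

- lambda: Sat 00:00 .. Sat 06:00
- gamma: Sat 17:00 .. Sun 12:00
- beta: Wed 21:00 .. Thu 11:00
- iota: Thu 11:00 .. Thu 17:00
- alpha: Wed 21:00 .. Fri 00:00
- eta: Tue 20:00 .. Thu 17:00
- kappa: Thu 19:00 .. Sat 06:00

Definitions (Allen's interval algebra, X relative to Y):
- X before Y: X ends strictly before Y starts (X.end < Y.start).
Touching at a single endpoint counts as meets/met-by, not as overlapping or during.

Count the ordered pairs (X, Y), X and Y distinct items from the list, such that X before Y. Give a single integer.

Checking all 42 ordered pairs for relation 'before'; matching pairs in alphabetical order:
(alpha, gamma): alpha before gamma ✓
(alpha, lambda): alpha before lambda ✓
(beta, gamma): beta before gamma ✓
(beta, kappa): beta before kappa ✓
(beta, lambda): beta before lambda ✓
(eta, gamma): eta before gamma ✓
(eta, kappa): eta before kappa ✓
(eta, lambda): eta before lambda ✓
(iota, gamma): iota before gamma ✓
(iota, kappa): iota before kappa ✓
(iota, lambda): iota before lambda ✓
(kappa, gamma): kappa before gamma ✓
(lambda, gamma): lambda before gamma ✓
Count: 13.

13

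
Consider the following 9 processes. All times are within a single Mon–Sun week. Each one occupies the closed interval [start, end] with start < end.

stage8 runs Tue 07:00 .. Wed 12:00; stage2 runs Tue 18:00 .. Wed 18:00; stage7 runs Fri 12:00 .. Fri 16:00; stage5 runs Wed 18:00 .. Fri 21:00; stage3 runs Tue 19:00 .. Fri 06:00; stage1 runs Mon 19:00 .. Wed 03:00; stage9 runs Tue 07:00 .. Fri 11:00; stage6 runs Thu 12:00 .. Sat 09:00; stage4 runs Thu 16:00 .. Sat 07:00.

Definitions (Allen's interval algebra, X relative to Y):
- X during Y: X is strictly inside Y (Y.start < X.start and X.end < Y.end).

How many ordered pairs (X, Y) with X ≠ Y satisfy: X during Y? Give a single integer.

Checking all 72 ordered pairs for relation 'during'; matching pairs in alphabetical order:
(stage2, stage9): stage2 during stage9 ✓
(stage3, stage9): stage3 during stage9 ✓
(stage4, stage6): stage4 during stage6 ✓
(stage7, stage4): stage7 during stage4 ✓
(stage7, stage5): stage7 during stage5 ✓
(stage7, stage6): stage7 during stage6 ✓
Count: 6.

6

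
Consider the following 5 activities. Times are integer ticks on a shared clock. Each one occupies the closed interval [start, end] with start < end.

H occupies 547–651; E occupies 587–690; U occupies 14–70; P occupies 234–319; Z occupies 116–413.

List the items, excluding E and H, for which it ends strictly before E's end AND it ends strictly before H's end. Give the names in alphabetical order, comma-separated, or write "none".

P, U, Z

Conditions: its end is strictly before E's end (X.end < 690) AND its end is strictly before H's end (X.end < 651).
P: end 319 < 690? ✓; end 319 < 651? ✓ → yes.
U: end 70 < 690? ✓; end 70 < 651? ✓ → yes.
Z: end 413 < 690? ✓; end 413 < 651? ✓ → yes.
Result: P, U, Z.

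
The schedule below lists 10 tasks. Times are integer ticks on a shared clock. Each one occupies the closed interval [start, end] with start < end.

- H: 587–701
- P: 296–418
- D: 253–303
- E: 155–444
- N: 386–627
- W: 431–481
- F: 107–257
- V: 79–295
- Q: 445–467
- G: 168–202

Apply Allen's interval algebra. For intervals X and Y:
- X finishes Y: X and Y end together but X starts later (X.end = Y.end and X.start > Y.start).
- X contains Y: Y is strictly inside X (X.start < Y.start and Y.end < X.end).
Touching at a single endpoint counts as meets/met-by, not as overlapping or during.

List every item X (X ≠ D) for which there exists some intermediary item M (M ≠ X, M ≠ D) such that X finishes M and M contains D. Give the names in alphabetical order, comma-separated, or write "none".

none

Target D = [253, 303].
Intermediaries M with M contains D: E.
Via E — items with X finishes E: none.
Union: none.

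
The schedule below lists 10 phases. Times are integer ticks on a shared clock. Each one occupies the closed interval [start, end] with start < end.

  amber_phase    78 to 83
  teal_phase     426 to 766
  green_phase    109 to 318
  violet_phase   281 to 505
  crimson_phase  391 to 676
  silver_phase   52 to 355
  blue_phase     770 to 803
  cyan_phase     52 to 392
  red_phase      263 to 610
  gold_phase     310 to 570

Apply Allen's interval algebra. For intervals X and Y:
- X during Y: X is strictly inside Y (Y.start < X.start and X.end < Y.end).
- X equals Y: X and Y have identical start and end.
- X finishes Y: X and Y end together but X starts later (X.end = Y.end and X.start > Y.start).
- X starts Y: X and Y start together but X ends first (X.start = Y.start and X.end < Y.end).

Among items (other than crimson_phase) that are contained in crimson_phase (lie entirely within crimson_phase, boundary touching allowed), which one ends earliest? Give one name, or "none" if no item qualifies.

none

Target crimson_phase = [391, 676].
amber_phase [78, 83] → before → excluded.
blue_phase [770, 803] → after → excluded.
cyan_phase [52, 392] → overlaps → excluded.
gold_phase [310, 570] → overlaps → excluded.
green_phase [109, 318] → before → excluded.
red_phase [263, 610] → overlaps → excluded.
silver_phase [52, 355] → before → excluded.
teal_phase [426, 766] → overlapped-by → excluded.
violet_phase [281, 505] → overlaps → excluded.
No candidates → none.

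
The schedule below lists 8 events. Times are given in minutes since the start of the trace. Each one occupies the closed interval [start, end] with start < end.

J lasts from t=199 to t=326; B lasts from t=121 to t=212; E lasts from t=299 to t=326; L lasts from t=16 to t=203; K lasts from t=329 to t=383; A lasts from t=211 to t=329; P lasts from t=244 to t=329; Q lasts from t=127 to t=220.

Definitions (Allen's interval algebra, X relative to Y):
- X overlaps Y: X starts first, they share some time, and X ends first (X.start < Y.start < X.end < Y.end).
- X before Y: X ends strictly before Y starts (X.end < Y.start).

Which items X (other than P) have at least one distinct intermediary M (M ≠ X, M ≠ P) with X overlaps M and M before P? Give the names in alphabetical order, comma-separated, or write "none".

Target P = [t=244, t=329].
Intermediaries M with M before P: B, L, Q.
Via B — items with X overlaps B: L.
Via L — items with X overlaps L: none.
Via Q — items with X overlaps Q: B, L.
Union: B, L.

B, L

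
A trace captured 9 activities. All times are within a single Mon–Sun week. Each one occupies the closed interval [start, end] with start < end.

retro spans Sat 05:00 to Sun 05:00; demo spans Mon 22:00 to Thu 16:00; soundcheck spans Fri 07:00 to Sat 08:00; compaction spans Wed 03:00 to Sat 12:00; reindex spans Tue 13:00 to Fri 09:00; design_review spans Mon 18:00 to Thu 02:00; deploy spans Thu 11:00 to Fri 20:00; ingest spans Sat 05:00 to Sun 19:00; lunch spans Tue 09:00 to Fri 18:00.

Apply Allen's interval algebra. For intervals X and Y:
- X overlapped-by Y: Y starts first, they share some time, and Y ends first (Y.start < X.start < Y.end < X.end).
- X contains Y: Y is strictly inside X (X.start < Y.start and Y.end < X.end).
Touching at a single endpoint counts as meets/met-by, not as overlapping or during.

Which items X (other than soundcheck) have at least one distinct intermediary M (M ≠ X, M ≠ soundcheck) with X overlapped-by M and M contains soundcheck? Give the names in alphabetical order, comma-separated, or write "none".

ingest, retro

Target soundcheck = [Fri 07:00, Sat 08:00].
Intermediaries M with M contains soundcheck: compaction.
Via compaction — items with X overlapped-by compaction: ingest, retro.
Union: ingest, retro.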